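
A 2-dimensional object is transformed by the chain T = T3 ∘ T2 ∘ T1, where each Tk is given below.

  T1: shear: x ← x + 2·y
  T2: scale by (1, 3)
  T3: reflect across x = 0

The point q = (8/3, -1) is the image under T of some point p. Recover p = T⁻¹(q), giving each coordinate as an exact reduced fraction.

p = (-2, -1/3)

T1 = [1 2 0; 0 1 0; 0 0 1]
T2·T1 = [1 2 0; 0 3 0; 0 0 1]
T3·…·T1 = [-1 -2 0; 0 3 0; 0 0 1]
det M = -3; M⁻¹ = [-1 -2/3 0; 0 1/3 0; 0 0 1]
M⁻¹ · (8/3, -1)ᵀ = (-2, -1/3)ᵀ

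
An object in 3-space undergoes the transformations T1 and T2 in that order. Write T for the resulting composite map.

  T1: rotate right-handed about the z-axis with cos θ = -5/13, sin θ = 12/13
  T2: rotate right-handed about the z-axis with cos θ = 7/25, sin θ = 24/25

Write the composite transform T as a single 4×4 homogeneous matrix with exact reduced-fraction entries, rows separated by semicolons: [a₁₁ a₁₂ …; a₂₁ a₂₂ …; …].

T = [-323/325 36/325 0 0; -36/325 -323/325 0 0; 0 0 1 0; 0 0 0 1]

T1 = [-5/13 -12/13 0 0; 12/13 -5/13 0 0; 0 0 1 0; 0 0 0 1]
T2·T1 = [-323/325 36/325 0 0; -36/325 -323/325 0 0; 0 0 1 0; 0 0 0 1]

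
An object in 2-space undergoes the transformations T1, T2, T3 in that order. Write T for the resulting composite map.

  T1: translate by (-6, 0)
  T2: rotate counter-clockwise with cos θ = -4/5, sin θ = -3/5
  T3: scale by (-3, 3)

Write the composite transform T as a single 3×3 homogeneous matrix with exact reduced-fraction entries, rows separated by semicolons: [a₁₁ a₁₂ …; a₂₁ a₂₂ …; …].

T1 = [1 0 -6; 0 1 0; 0 0 1]
T2·T1 = [-4/5 3/5 24/5; -3/5 -4/5 18/5; 0 0 1]
T3·…·T1 = [12/5 -9/5 -72/5; -9/5 -12/5 54/5; 0 0 1]

T = [12/5 -9/5 -72/5; -9/5 -12/5 54/5; 0 0 1]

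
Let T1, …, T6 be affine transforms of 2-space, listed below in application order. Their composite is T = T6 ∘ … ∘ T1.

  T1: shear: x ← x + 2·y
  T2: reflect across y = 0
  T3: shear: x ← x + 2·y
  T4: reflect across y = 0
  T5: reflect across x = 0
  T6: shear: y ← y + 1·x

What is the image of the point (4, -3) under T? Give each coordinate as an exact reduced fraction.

T1 shear: x ← x + 2·y: (4, -3) → (-2, -3)
T2 reflect across y = 0: (-2, -3) → (-2, 3)
T3 shear: x ← x + 2·y: (-2, 3) → (4, 3)
T4 reflect across y = 0: (4, 3) → (4, -3)
T5 reflect across x = 0: (4, -3) → (-4, -3)
T6 shear: y ← y + 1·x: (-4, -3) → (-4, -7)

T(p) = (-4, -7)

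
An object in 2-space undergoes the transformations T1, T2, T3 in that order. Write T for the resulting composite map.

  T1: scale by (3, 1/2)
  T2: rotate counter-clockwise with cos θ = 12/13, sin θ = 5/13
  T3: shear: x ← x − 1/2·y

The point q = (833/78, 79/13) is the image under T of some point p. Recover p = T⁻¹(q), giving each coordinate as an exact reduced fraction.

T1 = [3 0 0; 0 1/2 0; 0 0 1]
T2·T1 = [36/13 -5/26 0; 15/13 6/13 0; 0 0 1]
T3·…·T1 = [57/26 -11/26 0; 15/13 6/13 0; 0 0 1]
det M = 3/2; M⁻¹ = [4/13 11/39 0; -10/13 19/13 0; 0 0 1]
M⁻¹ · (833/78, 79/13)ᵀ = (5, 2/3)ᵀ

p = (5, 2/3)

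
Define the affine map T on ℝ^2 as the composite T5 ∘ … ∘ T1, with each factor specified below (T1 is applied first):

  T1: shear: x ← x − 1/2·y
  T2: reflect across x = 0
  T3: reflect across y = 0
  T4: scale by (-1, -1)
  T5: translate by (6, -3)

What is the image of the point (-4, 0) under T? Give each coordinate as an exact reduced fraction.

T1 shear: x ← x − 1/2·y: (-4, 0) → (-4, 0)
T2 reflect across x = 0: (-4, 0) → (4, 0)
T3 reflect across y = 0: (4, 0) → (4, 0)
T4 scale by (-1, -1): (4, 0) → (-4, 0)
T5 translate by (6, -3): (-4, 0) → (2, -3)

T(p) = (2, -3)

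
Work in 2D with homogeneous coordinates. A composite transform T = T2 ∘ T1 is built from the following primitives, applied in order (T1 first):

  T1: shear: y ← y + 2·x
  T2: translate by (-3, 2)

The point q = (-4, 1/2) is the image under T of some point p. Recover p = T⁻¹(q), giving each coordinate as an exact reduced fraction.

p = (-1, 1/2)

T1 = [1 0 0; 2 1 0; 0 0 1]
T2·T1 = [1 0 -3; 2 1 2; 0 0 1]
det M = 1; M⁻¹ = [1 0 3; -2 1 -8; 0 0 1]
M⁻¹ · (-4, 1/2)ᵀ = (-1, 1/2)ᵀ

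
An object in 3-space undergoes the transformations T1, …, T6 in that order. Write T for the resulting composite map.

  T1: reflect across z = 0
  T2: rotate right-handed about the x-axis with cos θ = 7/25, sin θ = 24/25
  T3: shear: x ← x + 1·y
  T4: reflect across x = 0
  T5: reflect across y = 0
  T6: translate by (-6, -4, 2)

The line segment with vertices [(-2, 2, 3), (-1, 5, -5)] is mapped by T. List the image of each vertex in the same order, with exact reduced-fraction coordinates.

T1 reflect across z = 0: (-2, 2, 3) → (-2, 2, -3); (-1, 5, -5) → (-1, 5, 5)
T2 rotate right-handed about the x-axis with cos θ = 7/25, sin θ = 24/25: (-2, 2, -3) → (-2, 86/25, 27/25); (-1, 5, 5) → (-1, -17/5, 31/5)
T3 shear: x ← x + 1·y: (-2, 86/25, 27/25) → (36/25, 86/25, 27/25); (-1, -17/5, 31/5) → (-22/5, -17/5, 31/5)
T4 reflect across x = 0: (36/25, 86/25, 27/25) → (-36/25, 86/25, 27/25); (-22/5, -17/5, 31/5) → (22/5, -17/5, 31/5)
T5 reflect across y = 0: (-36/25, 86/25, 27/25) → (-36/25, -86/25, 27/25); (22/5, -17/5, 31/5) → (22/5, 17/5, 31/5)
T6 translate by (-6, -4, 2): (-36/25, -86/25, 27/25) → (-186/25, -186/25, 77/25); (22/5, 17/5, 31/5) → (-8/5, -3/5, 41/5)

image vertices: (-186/25, -186/25, 77/25), (-8/5, -3/5, 41/5)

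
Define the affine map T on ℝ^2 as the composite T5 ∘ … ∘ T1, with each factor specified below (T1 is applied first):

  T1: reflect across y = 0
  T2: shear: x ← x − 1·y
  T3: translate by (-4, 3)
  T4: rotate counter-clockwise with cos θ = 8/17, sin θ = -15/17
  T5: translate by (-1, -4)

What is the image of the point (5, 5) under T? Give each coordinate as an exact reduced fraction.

T1 reflect across y = 0: (5, 5) → (5, -5)
T2 shear: x ← x − 1·y: (5, -5) → (10, -5)
T3 translate by (-4, 3): (10, -5) → (6, -2)
T4 rotate counter-clockwise with cos θ = 8/17, sin θ = -15/17: (6, -2) → (18/17, -106/17)
T5 translate by (-1, -4): (18/17, -106/17) → (1/17, -174/17)

T(p) = (1/17, -174/17)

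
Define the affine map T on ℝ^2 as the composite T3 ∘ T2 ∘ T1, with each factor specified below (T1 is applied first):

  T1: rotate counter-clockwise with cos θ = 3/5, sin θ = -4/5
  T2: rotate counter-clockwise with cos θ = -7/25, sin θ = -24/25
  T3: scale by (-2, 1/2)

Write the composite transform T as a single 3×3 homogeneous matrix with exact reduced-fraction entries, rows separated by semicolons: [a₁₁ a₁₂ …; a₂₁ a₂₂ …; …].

T = [234/125 -88/125 0; -22/125 -117/250 0; 0 0 1]

T1 = [3/5 4/5 0; -4/5 3/5 0; 0 0 1]
T2·T1 = [-117/125 44/125 0; -44/125 -117/125 0; 0 0 1]
T3·…·T1 = [234/125 -88/125 0; -22/125 -117/250 0; 0 0 1]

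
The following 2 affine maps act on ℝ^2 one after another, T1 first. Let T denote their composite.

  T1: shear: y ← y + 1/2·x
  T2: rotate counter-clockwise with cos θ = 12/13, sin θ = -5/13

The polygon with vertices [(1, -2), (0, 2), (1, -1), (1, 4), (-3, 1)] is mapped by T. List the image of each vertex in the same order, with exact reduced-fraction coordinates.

image vertices: (9/26, -23/13), (10/13, 24/13), (19/26, -11/13), (69/26, 49/13), (-77/26, 9/13)

T1 shear: y ← y + 1/2·x: (1, -2) → (1, -3/2); (0, 2) → (0, 2); (1, -1) → (1, -1/2); (1, 4) → (1, 9/2); (-3, 1) → (-3, -1/2)
T2 rotate counter-clockwise with cos θ = 12/13, sin θ = -5/13: (1, -3/2) → (9/26, -23/13); (0, 2) → (10/13, 24/13); (1, -1/2) → (19/26, -11/13); (1, 9/2) → (69/26, 49/13); (-3, -1/2) → (-77/26, 9/13)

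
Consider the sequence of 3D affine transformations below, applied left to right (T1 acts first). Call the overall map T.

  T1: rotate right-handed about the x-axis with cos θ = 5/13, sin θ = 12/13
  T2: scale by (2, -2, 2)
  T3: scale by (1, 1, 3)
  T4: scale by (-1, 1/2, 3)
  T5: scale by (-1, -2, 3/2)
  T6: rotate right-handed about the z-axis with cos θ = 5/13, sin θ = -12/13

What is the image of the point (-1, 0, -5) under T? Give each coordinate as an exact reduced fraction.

T(p) = (1310/169, 912/169, -675/13)

T1 rotate right-handed about the x-axis with cos θ = 5/13, sin θ = 12/13: (-1, 0, -5) → (-1, 60/13, -25/13)
T2 scale by (2, -2, 2): (-1, 60/13, -25/13) → (-2, -120/13, -50/13)
T3 scale by (1, 1, 3): (-2, -120/13, -50/13) → (-2, -120/13, -150/13)
T4 scale by (-1, 1/2, 3): (-2, -120/13, -150/13) → (2, -60/13, -450/13)
T5 scale by (-1, -2, 3/2): (2, -60/13, -450/13) → (-2, 120/13, -675/13)
T6 rotate right-handed about the z-axis with cos θ = 5/13, sin θ = -12/13: (-2, 120/13, -675/13) → (1310/169, 912/169, -675/13)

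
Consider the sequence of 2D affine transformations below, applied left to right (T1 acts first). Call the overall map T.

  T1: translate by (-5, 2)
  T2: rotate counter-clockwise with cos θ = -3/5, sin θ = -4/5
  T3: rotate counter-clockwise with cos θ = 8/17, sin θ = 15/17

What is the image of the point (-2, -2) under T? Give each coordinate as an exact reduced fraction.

T(p) = (-252/85, 539/85)

T1 translate by (-5, 2): (-2, -2) → (-7, 0)
T2 rotate counter-clockwise with cos θ = -3/5, sin θ = -4/5: (-7, 0) → (21/5, 28/5)
T3 rotate counter-clockwise with cos θ = 8/17, sin θ = 15/17: (21/5, 28/5) → (-252/85, 539/85)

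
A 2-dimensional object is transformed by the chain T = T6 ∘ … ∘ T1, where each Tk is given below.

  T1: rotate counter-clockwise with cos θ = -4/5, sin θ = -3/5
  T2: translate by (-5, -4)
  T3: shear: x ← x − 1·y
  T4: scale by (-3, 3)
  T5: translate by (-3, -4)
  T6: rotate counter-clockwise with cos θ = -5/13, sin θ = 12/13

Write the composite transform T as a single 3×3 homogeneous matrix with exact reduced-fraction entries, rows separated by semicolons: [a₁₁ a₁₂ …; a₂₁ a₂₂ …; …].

T1 = [-4/5 3/5 0; -3/5 -4/5 0; 0 0 1]
T2·T1 = [-4/5 3/5 -5; -3/5 -4/5 -4; 0 0 1]
T3·…·T1 = [-1/5 7/5 -1; -3/5 -4/5 -4; 0 0 1]
T4·…·T1 = [3/5 -21/5 3; -9/5 -12/5 -12; 0 0 1]
T5·…·T1 = [3/5 -21/5 0; -9/5 -12/5 -16; 0 0 1]
T6·…·T1 = [93/65 249/65 192/13; 81/65 -192/65 80/13; 0 0 1]

T = [93/65 249/65 192/13; 81/65 -192/65 80/13; 0 0 1]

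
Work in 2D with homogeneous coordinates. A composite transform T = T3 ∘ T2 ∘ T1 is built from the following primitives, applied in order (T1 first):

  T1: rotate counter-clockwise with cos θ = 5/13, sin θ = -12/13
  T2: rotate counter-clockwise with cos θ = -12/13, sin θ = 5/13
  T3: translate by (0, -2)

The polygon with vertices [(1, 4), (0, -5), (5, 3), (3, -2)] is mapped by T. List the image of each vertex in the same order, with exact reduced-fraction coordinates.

T1 rotate counter-clockwise with cos θ = 5/13, sin θ = -12/13: (1, 4) → (53/13, 8/13); (0, -5) → (-60/13, -25/13); (5, 3) → (61/13, -45/13); (3, -2) → (-9/13, -46/13)
T2 rotate counter-clockwise with cos θ = -12/13, sin θ = 5/13: (53/13, 8/13) → (-4, 1); (-60/13, -25/13) → (5, 0); (61/13, -45/13) → (-3, 5); (-9/13, -46/13) → (2, 3)
T3 translate by (0, -2): (-4, 1) → (-4, -1); (5, 0) → (5, -2); (-3, 5) → (-3, 3); (2, 3) → (2, 1)

image vertices: (-4, -1), (5, -2), (-3, 3), (2, 1)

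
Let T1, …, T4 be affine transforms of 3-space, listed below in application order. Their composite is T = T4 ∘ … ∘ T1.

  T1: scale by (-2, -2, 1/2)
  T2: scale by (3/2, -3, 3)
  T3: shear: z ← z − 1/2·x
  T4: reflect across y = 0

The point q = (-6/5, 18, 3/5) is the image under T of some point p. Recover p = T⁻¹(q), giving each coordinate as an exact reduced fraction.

p = (2/5, -3, 0)

T1 = [-2 0 0 0; 0 -2 0 0; 0 0 1/2 0; 0 0 0 1]
T2·T1 = [-3 0 0 0; 0 6 0 0; 0 0 3/2 0; 0 0 0 1]
T3·…·T1 = [-3 0 0 0; 0 6 0 0; 3/2 0 3/2 0; 0 0 0 1]
T4·…·T1 = [-3 0 0 0; 0 -6 0 0; 3/2 0 3/2 0; 0 0 0 1]
det M = 27; M⁻¹ = [-1/3 0 0 0; 0 -1/6 0 0; 1/3 0 2/3 0; 0 0 0 1]
M⁻¹ · (-6/5, 18, 3/5)ᵀ = (2/5, -3, 0)ᵀ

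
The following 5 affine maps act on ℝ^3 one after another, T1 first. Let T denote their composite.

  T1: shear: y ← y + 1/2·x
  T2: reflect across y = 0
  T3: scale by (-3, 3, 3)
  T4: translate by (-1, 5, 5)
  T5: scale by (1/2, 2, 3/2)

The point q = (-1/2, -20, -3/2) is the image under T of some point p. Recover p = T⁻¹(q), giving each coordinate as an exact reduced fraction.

T1 = [1 0 0 0; 1/2 1 0 0; 0 0 1 0; 0 0 0 1]
T2·T1 = [1 0 0 0; -1/2 -1 0 0; 0 0 1 0; 0 0 0 1]
T3·…·T1 = [-3 0 0 0; -3/2 -3 0 0; 0 0 3 0; 0 0 0 1]
T4·…·T1 = [-3 0 0 -1; -3/2 -3 0 5; 0 0 3 5; 0 0 0 1]
T5·…·T1 = [-3/2 0 0 -1/2; -3 -6 0 10; 0 0 9/2 15/2; 0 0 0 1]
det M = 81/2; M⁻¹ = [-2/3 0 0 -1/3; 1/3 -1/6 0 11/6; 0 0 2/9 -5/3; 0 0 0 1]
M⁻¹ · (-1/2, -20, -3/2)ᵀ = (0, 5, -2)ᵀ

p = (0, 5, -2)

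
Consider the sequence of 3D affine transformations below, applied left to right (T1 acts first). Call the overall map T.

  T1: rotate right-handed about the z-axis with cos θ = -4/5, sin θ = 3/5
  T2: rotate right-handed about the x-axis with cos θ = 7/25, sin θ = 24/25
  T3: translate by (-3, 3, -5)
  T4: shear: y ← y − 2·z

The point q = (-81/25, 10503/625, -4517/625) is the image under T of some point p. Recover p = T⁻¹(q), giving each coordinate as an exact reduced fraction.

p = (-6/5, 2, 0)

T1 = [-4/5 -3/5 0 0; 3/5 -4/5 0 0; 0 0 1 0; 0 0 0 1]
T2·T1 = [-4/5 -3/5 0 0; 21/125 -28/125 -24/25 0; 72/125 -96/125 7/25 0; 0 0 0 1]
T3·…·T1 = [-4/5 -3/5 0 -3; 21/125 -28/125 -24/25 3; 72/125 -96/125 7/25 -5; 0 0 0 1]
T4·…·T1 = [-4/5 -3/5 0 -3; -123/125 164/125 -38/25 13; 72/125 -96/125 7/25 -5; 0 0 0 1]
det M = 1; M⁻¹ = [-4/5 21/125 114/125 -3/125; -3/5 -28/125 -152/125 -621/125; 0 -24/25 -41/25 107/25; 0 0 0 1]
M⁻¹ · (-81/25, 10503/625, -4517/625)ᵀ = (-6/5, 2, 0)ᵀ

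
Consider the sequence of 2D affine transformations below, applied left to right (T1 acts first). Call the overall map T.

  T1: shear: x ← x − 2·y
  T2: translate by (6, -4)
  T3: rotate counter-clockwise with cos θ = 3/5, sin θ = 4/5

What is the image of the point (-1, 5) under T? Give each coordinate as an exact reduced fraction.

T(p) = (-19/5, -17/5)

T1 shear: x ← x − 2·y: (-1, 5) → (-11, 5)
T2 translate by (6, -4): (-11, 5) → (-5, 1)
T3 rotate counter-clockwise with cos θ = 3/5, sin θ = 4/5: (-5, 1) → (-19/5, -17/5)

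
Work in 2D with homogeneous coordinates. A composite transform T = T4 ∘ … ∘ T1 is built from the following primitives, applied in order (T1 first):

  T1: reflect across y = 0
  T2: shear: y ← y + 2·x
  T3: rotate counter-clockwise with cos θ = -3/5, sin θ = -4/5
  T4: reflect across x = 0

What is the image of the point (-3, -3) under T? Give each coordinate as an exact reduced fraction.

T1 reflect across y = 0: (-3, -3) → (-3, 3)
T2 shear: y ← y + 2·x: (-3, 3) → (-3, -3)
T3 rotate counter-clockwise with cos θ = -3/5, sin θ = -4/5: (-3, -3) → (-3/5, 21/5)
T4 reflect across x = 0: (-3/5, 21/5) → (3/5, 21/5)

T(p) = (3/5, 21/5)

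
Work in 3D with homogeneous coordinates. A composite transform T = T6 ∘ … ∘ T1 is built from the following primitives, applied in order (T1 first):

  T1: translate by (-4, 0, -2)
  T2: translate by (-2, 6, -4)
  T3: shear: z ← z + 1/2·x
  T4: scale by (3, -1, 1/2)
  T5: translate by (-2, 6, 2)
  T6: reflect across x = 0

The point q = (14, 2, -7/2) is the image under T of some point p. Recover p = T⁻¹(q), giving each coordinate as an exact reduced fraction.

T1 = [1 0 0 -4; 0 1 0 0; 0 0 1 -2; 0 0 0 1]
T2·T1 = [1 0 0 -6; 0 1 0 6; 0 0 1 -6; 0 0 0 1]
T3·…·T1 = [1 0 0 -6; 0 1 0 6; 1/2 0 1 -9; 0 0 0 1]
T4·…·T1 = [3 0 0 -18; 0 -1 0 -6; 1/4 0 1/2 -9/2; 0 0 0 1]
T5·…·T1 = [3 0 0 -20; 0 -1 0 0; 1/4 0 1/2 -5/2; 0 0 0 1]
T6·…·T1 = [-3 0 0 20; 0 -1 0 0; 1/4 0 1/2 -5/2; 0 0 0 1]
det M = 3/2; M⁻¹ = [-1/3 0 0 20/3; 0 -1 0 0; 1/6 0 2 5/3; 0 0 0 1]
M⁻¹ · (14, 2, -7/2)ᵀ = (2, -2, -3)ᵀ

p = (2, -2, -3)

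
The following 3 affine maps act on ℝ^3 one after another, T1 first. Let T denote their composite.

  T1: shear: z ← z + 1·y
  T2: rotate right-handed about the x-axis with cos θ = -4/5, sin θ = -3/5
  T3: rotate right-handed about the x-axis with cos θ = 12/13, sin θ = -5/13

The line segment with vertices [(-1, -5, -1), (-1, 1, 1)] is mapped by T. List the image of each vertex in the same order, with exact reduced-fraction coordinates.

image vertices: (-1, 219/65, 458/65), (-1, -31/65, -142/65)

T1 shear: z ← z + 1·y: (-1, -5, -1) → (-1, -5, -6); (-1, 1, 1) → (-1, 1, 2)
T2 rotate right-handed about the x-axis with cos θ = -4/5, sin θ = -3/5: (-1, -5, -6) → (-1, 2/5, 39/5); (-1, 1, 2) → (-1, 2/5, -11/5)
T3 rotate right-handed about the x-axis with cos θ = 12/13, sin θ = -5/13: (-1, 2/5, 39/5) → (-1, 219/65, 458/65); (-1, 2/5, -11/5) → (-1, -31/65, -142/65)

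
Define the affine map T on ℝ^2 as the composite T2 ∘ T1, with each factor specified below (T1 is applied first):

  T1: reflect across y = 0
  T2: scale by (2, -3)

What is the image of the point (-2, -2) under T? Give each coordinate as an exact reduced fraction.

T(p) = (-4, -6)

T1 reflect across y = 0: (-2, -2) → (-2, 2)
T2 scale by (2, -3): (-2, 2) → (-4, -6)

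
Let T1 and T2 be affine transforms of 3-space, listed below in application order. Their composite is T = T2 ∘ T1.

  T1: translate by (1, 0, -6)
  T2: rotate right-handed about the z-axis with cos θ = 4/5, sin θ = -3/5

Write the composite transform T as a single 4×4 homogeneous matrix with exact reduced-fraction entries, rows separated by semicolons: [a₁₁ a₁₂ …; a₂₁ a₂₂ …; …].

T1 = [1 0 0 1; 0 1 0 0; 0 0 1 -6; 0 0 0 1]
T2·T1 = [4/5 3/5 0 4/5; -3/5 4/5 0 -3/5; 0 0 1 -6; 0 0 0 1]

T = [4/5 3/5 0 4/5; -3/5 4/5 0 -3/5; 0 0 1 -6; 0 0 0 1]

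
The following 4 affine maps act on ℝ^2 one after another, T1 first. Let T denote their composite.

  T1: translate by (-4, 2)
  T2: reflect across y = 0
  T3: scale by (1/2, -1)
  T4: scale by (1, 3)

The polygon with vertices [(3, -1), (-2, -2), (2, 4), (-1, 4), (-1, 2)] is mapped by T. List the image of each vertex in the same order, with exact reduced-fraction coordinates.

image vertices: (-1/2, 3), (-3, 0), (-1, 18), (-5/2, 18), (-5/2, 12)

T1 translate by (-4, 2): (3, -1) → (-1, 1); (-2, -2) → (-6, 0); (2, 4) → (-2, 6); (-1, 4) → (-5, 6); (-1, 2) → (-5, 4)
T2 reflect across y = 0: (-1, 1) → (-1, -1); (-6, 0) → (-6, 0); (-2, 6) → (-2, -6); (-5, 6) → (-5, -6); (-5, 4) → (-5, -4)
T3 scale by (1/2, -1): (-1, -1) → (-1/2, 1); (-6, 0) → (-3, 0); (-2, -6) → (-1, 6); (-5, -6) → (-5/2, 6); (-5, -4) → (-5/2, 4)
T4 scale by (1, 3): (-1/2, 1) → (-1/2, 3); (-3, 0) → (-3, 0); (-1, 6) → (-1, 18); (-5/2, 6) → (-5/2, 18); (-5/2, 4) → (-5/2, 12)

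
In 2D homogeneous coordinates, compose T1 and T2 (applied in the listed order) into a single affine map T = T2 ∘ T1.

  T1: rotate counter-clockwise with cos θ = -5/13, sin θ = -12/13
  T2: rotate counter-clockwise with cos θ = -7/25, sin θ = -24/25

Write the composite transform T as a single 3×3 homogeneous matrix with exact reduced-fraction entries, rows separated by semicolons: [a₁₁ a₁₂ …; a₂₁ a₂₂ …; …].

T1 = [-5/13 12/13 0; -12/13 -5/13 0; 0 0 1]
T2·T1 = [-253/325 -204/325 0; 204/325 -253/325 0; 0 0 1]

T = [-253/325 -204/325 0; 204/325 -253/325 0; 0 0 1]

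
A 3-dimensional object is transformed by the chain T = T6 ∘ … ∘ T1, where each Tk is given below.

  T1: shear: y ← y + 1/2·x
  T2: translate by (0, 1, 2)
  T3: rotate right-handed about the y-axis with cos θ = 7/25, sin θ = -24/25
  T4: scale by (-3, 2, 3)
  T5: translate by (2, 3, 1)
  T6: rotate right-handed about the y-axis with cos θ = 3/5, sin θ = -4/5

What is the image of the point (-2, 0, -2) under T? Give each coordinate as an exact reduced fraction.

T(p) = (752/125, 3, 11/125)

T1 shear: y ← y + 1/2·x: (-2, 0, -2) → (-2, -1, -2)
T2 translate by (0, 1, 2): (-2, -1, -2) → (-2, 0, 0)
T3 rotate right-handed about the y-axis with cos θ = 7/25, sin θ = -24/25: (-2, 0, 0) → (-14/25, 0, -48/25)
T4 scale by (-3, 2, 3): (-14/25, 0, -48/25) → (42/25, 0, -144/25)
T5 translate by (2, 3, 1): (42/25, 0, -144/25) → (92/25, 3, -119/25)
T6 rotate right-handed about the y-axis with cos θ = 3/5, sin θ = -4/5: (92/25, 3, -119/25) → (752/125, 3, 11/125)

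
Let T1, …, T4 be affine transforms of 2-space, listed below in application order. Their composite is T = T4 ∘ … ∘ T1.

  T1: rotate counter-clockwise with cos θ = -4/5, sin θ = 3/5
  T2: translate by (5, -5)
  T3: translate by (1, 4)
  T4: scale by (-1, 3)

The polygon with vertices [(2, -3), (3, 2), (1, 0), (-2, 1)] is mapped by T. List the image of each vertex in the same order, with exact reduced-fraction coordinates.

image vertices: (-31/5, 39/5), (-12/5, -12/5), (-26/5, -6/5), (-7, -9)

T1 rotate counter-clockwise with cos θ = -4/5, sin θ = 3/5: (2, -3) → (1/5, 18/5); (3, 2) → (-18/5, 1/5); (1, 0) → (-4/5, 3/5); (-2, 1) → (1, -2)
T2 translate by (5, -5): (1/5, 18/5) → (26/5, -7/5); (-18/5, 1/5) → (7/5, -24/5); (-4/5, 3/5) → (21/5, -22/5); (1, -2) → (6, -7)
T3 translate by (1, 4): (26/5, -7/5) → (31/5, 13/5); (7/5, -24/5) → (12/5, -4/5); (21/5, -22/5) → (26/5, -2/5); (6, -7) → (7, -3)
T4 scale by (-1, 3): (31/5, 13/5) → (-31/5, 39/5); (12/5, -4/5) → (-12/5, -12/5); (26/5, -2/5) → (-26/5, -6/5); (7, -3) → (-7, -9)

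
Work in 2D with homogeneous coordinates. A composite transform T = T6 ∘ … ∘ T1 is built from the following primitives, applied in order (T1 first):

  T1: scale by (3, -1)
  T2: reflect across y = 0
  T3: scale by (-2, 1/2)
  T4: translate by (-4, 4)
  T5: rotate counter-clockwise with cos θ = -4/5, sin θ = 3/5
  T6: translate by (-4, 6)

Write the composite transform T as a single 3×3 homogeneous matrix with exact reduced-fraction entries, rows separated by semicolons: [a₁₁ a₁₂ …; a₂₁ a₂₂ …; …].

T1 = [3 0 0; 0 -1 0; 0 0 1]
T2·T1 = [3 0 0; 0 1 0; 0 0 1]
T3·…·T1 = [-6 0 0; 0 1/2 0; 0 0 1]
T4·…·T1 = [-6 0 -4; 0 1/2 4; 0 0 1]
T5·…·T1 = [24/5 -3/10 4/5; -18/5 -2/5 -28/5; 0 0 1]
T6·…·T1 = [24/5 -3/10 -16/5; -18/5 -2/5 2/5; 0 0 1]

T = [24/5 -3/10 -16/5; -18/5 -2/5 2/5; 0 0 1]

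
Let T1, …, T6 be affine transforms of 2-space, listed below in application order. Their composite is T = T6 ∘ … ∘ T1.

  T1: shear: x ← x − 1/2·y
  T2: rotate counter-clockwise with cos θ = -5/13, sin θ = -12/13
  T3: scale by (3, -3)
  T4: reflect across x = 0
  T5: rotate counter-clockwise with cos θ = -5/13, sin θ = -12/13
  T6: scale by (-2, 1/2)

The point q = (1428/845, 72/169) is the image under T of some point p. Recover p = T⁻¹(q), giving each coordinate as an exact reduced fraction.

T1 = [1 -1/2 0; 0 1 0; 0 0 1]
T2·T1 = [-5/13 29/26 0; -12/13 1/13 0; 0 0 1]
T3·…·T1 = [-15/13 87/26 0; 36/13 -3/13 0; 0 0 1]
T4·…·T1 = [15/13 -87/26 0; 36/13 -3/13 0; 0 0 1]
T5·…·T1 = [357/169 363/338 0; -360/169 537/169 0; 0 0 1]
T6·…·T1 = [-714/169 -363/169 0; -180/169 537/338 0; 0 0 1]
det M = -9; M⁻¹ = [-179/1014 -121/507 0; -20/169 238/507 0; 0 0 1]
M⁻¹ · (1428/845, 72/169)ᵀ = (-2/5, 0)ᵀ

p = (-2/5, 0)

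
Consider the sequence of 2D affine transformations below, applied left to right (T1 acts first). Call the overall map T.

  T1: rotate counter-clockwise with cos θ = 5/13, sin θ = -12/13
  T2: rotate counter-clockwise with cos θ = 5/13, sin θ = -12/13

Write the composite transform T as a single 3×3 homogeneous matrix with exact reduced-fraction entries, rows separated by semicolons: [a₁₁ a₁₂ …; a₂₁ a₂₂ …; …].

T1 = [5/13 12/13 0; -12/13 5/13 0; 0 0 1]
T2·T1 = [-119/169 120/169 0; -120/169 -119/169 0; 0 0 1]

T = [-119/169 120/169 0; -120/169 -119/169 0; 0 0 1]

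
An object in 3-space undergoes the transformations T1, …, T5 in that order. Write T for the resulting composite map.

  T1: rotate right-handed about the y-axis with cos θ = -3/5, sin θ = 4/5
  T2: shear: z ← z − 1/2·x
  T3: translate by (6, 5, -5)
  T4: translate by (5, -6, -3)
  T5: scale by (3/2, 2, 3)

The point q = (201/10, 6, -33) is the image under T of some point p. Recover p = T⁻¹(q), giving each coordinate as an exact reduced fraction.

p = (0, 4, 3)

T1 = [-3/5 0 4/5 0; 0 1 0 0; -4/5 0 -3/5 0; 0 0 0 1]
T2·T1 = [-3/5 0 4/5 0; 0 1 0 0; -1/2 0 -1 0; 0 0 0 1]
T3·…·T1 = [-3/5 0 4/5 6; 0 1 0 5; -1/2 0 -1 -5; 0 0 0 1]
T4·…·T1 = [-3/5 0 4/5 11; 0 1 0 -1; -1/2 0 -1 -8; 0 0 0 1]
T5·…·T1 = [-9/10 0 6/5 33/2; 0 2 0 -2; -3/2 0 -3 -24; 0 0 0 1]
det M = 9; M⁻¹ = [-2/3 0 -4/15 23/5; 0 1/2 0 1; 1/3 0 -1/5 -103/10; 0 0 0 1]
M⁻¹ · (201/10, 6, -33)ᵀ = (0, 4, 3)ᵀ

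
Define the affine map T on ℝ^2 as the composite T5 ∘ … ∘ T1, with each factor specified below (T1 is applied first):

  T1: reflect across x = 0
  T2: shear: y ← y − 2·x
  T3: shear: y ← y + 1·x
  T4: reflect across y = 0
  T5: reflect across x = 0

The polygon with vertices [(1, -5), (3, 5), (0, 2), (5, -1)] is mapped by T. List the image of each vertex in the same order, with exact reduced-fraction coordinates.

image vertices: (1, 4), (3, -8), (0, -2), (5, -4)

T1 reflect across x = 0: (1, -5) → (-1, -5); (3, 5) → (-3, 5); (0, 2) → (0, 2); (5, -1) → (-5, -1)
T2 shear: y ← y − 2·x: (-1, -5) → (-1, -3); (-3, 5) → (-3, 11); (0, 2) → (0, 2); (-5, -1) → (-5, 9)
T3 shear: y ← y + 1·x: (-1, -3) → (-1, -4); (-3, 11) → (-3, 8); (0, 2) → (0, 2); (-5, 9) → (-5, 4)
T4 reflect across y = 0: (-1, -4) → (-1, 4); (-3, 8) → (-3, -8); (0, 2) → (0, -2); (-5, 4) → (-5, -4)
T5 reflect across x = 0: (-1, 4) → (1, 4); (-3, -8) → (3, -8); (0, -2) → (0, -2); (-5, -4) → (5, -4)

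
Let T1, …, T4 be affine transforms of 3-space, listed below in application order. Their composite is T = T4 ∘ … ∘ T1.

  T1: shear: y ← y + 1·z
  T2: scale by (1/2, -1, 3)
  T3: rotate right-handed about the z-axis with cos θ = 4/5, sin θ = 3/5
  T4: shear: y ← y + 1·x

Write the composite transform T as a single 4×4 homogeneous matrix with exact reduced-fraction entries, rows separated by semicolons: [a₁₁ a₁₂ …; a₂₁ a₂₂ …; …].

T1 = [1 0 0 0; 0 1 1 0; 0 0 1 0; 0 0 0 1]
T2·T1 = [1/2 0 0 0; 0 -1 -1 0; 0 0 3 0; 0 0 0 1]
T3·…·T1 = [2/5 3/5 3/5 0; 3/10 -4/5 -4/5 0; 0 0 3 0; 0 0 0 1]
T4·…·T1 = [2/5 3/5 3/5 0; 7/10 -1/5 -1/5 0; 0 0 3 0; 0 0 0 1]

T = [2/5 3/5 3/5 0; 7/10 -1/5 -1/5 0; 0 0 3 0; 0 0 0 1]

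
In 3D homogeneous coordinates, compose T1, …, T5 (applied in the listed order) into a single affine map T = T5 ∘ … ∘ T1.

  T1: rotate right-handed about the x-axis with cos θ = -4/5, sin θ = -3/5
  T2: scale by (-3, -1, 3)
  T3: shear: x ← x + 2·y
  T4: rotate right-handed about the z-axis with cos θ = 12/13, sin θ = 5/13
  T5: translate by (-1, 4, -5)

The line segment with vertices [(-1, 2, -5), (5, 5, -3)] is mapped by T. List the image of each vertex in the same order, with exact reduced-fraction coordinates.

image vertices: (552/65, 841/65, 17/5), (-414/65, 523/65, -34/5)

T1 rotate right-handed about the x-axis with cos θ = -4/5, sin θ = -3/5: (-1, 2, -5) → (-1, -23/5, 14/5); (5, 5, -3) → (5, -29/5, -3/5)
T2 scale by (-3, -1, 3): (-1, -23/5, 14/5) → (3, 23/5, 42/5); (5, -29/5, -3/5) → (-15, 29/5, -9/5)
T3 shear: x ← x + 2·y: (3, 23/5, 42/5) → (61/5, 23/5, 42/5); (-15, 29/5, -9/5) → (-17/5, 29/5, -9/5)
T4 rotate right-handed about the z-axis with cos θ = 12/13, sin θ = 5/13: (61/5, 23/5, 42/5) → (617/65, 581/65, 42/5); (-17/5, 29/5, -9/5) → (-349/65, 263/65, -9/5)
T5 translate by (-1, 4, -5): (617/65, 581/65, 42/5) → (552/65, 841/65, 17/5); (-349/65, 263/65, -9/5) → (-414/65, 523/65, -34/5)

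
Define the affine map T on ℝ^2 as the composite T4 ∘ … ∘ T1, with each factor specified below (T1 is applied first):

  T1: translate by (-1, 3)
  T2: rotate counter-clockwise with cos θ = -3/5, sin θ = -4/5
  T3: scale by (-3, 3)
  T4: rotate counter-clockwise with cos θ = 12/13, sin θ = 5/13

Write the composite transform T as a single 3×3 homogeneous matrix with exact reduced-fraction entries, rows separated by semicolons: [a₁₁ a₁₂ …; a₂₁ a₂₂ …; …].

T = [168/65 -99/65 -93/13; -99/65 -168/65 -81/13; 0 0 1]

T1 = [1 0 -1; 0 1 3; 0 0 1]
T2·T1 = [-3/5 4/5 3; -4/5 -3/5 -1; 0 0 1]
T3·…·T1 = [9/5 -12/5 -9; -12/5 -9/5 -3; 0 0 1]
T4·…·T1 = [168/65 -99/65 -93/13; -99/65 -168/65 -81/13; 0 0 1]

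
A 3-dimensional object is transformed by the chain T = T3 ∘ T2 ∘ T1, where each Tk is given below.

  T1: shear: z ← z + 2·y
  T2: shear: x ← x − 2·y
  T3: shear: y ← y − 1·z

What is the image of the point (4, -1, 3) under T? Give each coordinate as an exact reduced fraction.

T1 shear: z ← z + 2·y: (4, -1, 3) → (4, -1, 1)
T2 shear: x ← x − 2·y: (4, -1, 1) → (6, -1, 1)
T3 shear: y ← y − 1·z: (6, -1, 1) → (6, -2, 1)

T(p) = (6, -2, 1)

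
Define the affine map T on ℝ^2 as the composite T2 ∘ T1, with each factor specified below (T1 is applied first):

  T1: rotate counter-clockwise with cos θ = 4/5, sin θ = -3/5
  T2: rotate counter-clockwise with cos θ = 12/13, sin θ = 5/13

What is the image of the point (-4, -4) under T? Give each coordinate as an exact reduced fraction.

T(p) = (-316/65, -188/65)

T1 rotate counter-clockwise with cos θ = 4/5, sin θ = -3/5: (-4, -4) → (-28/5, -4/5)
T2 rotate counter-clockwise with cos θ = 12/13, sin θ = 5/13: (-28/5, -4/5) → (-316/65, -188/65)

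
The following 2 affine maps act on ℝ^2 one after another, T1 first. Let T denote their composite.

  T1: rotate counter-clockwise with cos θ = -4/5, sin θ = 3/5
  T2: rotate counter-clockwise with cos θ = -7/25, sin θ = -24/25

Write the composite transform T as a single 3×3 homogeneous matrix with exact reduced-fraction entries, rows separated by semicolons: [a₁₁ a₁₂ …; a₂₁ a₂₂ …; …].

T = [4/5 -3/5 0; 3/5 4/5 0; 0 0 1]

T1 = [-4/5 -3/5 0; 3/5 -4/5 0; 0 0 1]
T2·T1 = [4/5 -3/5 0; 3/5 4/5 0; 0 0 1]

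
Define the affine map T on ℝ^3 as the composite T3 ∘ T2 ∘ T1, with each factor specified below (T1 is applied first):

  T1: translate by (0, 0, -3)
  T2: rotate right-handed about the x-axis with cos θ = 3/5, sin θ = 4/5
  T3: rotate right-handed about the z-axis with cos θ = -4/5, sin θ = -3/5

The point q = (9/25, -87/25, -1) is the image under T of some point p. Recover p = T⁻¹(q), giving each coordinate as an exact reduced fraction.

p = (9/5, 1, 0)

T1 = [1 0 0 0; 0 1 0 0; 0 0 1 -3; 0 0 0 1]
T2·T1 = [1 0 0 0; 0 3/5 -4/5 12/5; 0 4/5 3/5 -9/5; 0 0 0 1]
T3·…·T1 = [-4/5 9/25 -12/25 36/25; -3/5 -12/25 16/25 -48/25; 0 4/5 3/5 -9/5; 0 0 0 1]
det M = 1; M⁻¹ = [-4/5 -3/5 0 0; 9/25 -12/25 4/5 0; -12/25 16/25 3/5 3; 0 0 0 1]
M⁻¹ · (9/25, -87/25, -1)ᵀ = (9/5, 1, 0)ᵀ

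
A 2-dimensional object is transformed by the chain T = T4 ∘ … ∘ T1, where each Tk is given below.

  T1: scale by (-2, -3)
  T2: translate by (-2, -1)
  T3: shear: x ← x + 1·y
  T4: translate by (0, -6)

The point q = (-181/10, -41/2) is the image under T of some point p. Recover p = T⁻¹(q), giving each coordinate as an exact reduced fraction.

p = (4/5, 9/2)

T1 = [-2 0 0; 0 -3 0; 0 0 1]
T2·T1 = [-2 0 -2; 0 -3 -1; 0 0 1]
T3·…·T1 = [-2 -3 -3; 0 -3 -1; 0 0 1]
T4·…·T1 = [-2 -3 -3; 0 -3 -7; 0 0 1]
det M = 6; M⁻¹ = [-1/2 1/2 2; 0 -1/3 -7/3; 0 0 1]
M⁻¹ · (-181/10, -41/2)ᵀ = (4/5, 9/2)ᵀ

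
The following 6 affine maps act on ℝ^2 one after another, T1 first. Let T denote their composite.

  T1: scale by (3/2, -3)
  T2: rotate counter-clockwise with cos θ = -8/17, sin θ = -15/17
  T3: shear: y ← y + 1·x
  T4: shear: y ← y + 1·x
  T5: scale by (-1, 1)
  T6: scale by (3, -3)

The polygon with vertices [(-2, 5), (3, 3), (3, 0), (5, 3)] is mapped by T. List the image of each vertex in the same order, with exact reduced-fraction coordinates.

image vertices: (603/17, 711/17), (513/17, 2025/34), (108/17, 837/34), (585/17, 2583/34)

T1 scale by (3/2, -3): (-2, 5) → (-3, -15); (3, 3) → (9/2, -9); (3, 0) → (9/2, 0); (5, 3) → (15/2, -9)
T2 rotate counter-clockwise with cos θ = -8/17, sin θ = -15/17: (-3, -15) → (-201/17, 165/17); (9/2, -9) → (-171/17, 9/34); (9/2, 0) → (-36/17, -135/34); (15/2, -9) → (-195/17, -81/34)
T3 shear: y ← y + 1·x: (-201/17, 165/17) → (-201/17, -36/17); (-171/17, 9/34) → (-171/17, -333/34); (-36/17, -135/34) → (-36/17, -207/34); (-195/17, -81/34) → (-195/17, -471/34)
T4 shear: y ← y + 1·x: (-201/17, -36/17) → (-201/17, -237/17); (-171/17, -333/34) → (-171/17, -675/34); (-36/17, -207/34) → (-36/17, -279/34); (-195/17, -471/34) → (-195/17, -861/34)
T5 scale by (-1, 1): (-201/17, -237/17) → (201/17, -237/17); (-171/17, -675/34) → (171/17, -675/34); (-36/17, -279/34) → (36/17, -279/34); (-195/17, -861/34) → (195/17, -861/34)
T6 scale by (3, -3): (201/17, -237/17) → (603/17, 711/17); (171/17, -675/34) → (513/17, 2025/34); (36/17, -279/34) → (108/17, 837/34); (195/17, -861/34) → (585/17, 2583/34)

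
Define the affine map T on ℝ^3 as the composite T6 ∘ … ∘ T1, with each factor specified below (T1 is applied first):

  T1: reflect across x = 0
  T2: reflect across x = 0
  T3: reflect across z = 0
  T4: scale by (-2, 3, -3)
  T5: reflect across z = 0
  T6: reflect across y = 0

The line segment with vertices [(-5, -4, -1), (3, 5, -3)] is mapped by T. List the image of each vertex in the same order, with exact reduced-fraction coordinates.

T1 reflect across x = 0: (-5, -4, -1) → (5, -4, -1); (3, 5, -3) → (-3, 5, -3)
T2 reflect across x = 0: (5, -4, -1) → (-5, -4, -1); (-3, 5, -3) → (3, 5, -3)
T3 reflect across z = 0: (-5, -4, -1) → (-5, -4, 1); (3, 5, -3) → (3, 5, 3)
T4 scale by (-2, 3, -3): (-5, -4, 1) → (10, -12, -3); (3, 5, 3) → (-6, 15, -9)
T5 reflect across z = 0: (10, -12, -3) → (10, -12, 3); (-6, 15, -9) → (-6, 15, 9)
T6 reflect across y = 0: (10, -12, 3) → (10, 12, 3); (-6, 15, 9) → (-6, -15, 9)

image vertices: (10, 12, 3), (-6, -15, 9)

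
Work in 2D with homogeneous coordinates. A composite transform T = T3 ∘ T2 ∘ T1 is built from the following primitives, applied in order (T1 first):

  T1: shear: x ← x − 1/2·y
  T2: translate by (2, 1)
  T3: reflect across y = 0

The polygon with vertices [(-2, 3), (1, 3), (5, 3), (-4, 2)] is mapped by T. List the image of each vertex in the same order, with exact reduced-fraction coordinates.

T1 shear: x ← x − 1/2·y: (-2, 3) → (-7/2, 3); (1, 3) → (-1/2, 3); (5, 3) → (7/2, 3); (-4, 2) → (-5, 2)
T2 translate by (2, 1): (-7/2, 3) → (-3/2, 4); (-1/2, 3) → (3/2, 4); (7/2, 3) → (11/2, 4); (-5, 2) → (-3, 3)
T3 reflect across y = 0: (-3/2, 4) → (-3/2, -4); (3/2, 4) → (3/2, -4); (11/2, 4) → (11/2, -4); (-3, 3) → (-3, -3)

image vertices: (-3/2, -4), (3/2, -4), (11/2, -4), (-3, -3)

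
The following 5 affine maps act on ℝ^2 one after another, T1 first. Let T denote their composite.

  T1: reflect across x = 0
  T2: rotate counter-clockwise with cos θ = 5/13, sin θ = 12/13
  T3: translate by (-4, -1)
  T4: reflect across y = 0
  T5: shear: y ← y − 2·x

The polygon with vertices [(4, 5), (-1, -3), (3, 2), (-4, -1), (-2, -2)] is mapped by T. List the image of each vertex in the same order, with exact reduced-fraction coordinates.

T1 reflect across x = 0: (4, 5) → (-4, 5); (-1, -3) → (1, -3); (3, 2) → (-3, 2); (-4, -1) → (4, -1); (-2, -2) → (2, -2)
T2 rotate counter-clockwise with cos θ = 5/13, sin θ = 12/13: (-4, 5) → (-80/13, -23/13); (1, -3) → (41/13, -3/13); (-3, 2) → (-3, -2); (4, -1) → (32/13, 43/13); (2, -2) → (34/13, 14/13)
T3 translate by (-4, -1): (-80/13, -23/13) → (-132/13, -36/13); (41/13, -3/13) → (-11/13, -16/13); (-3, -2) → (-7, -3); (32/13, 43/13) → (-20/13, 30/13); (34/13, 14/13) → (-18/13, 1/13)
T4 reflect across y = 0: (-132/13, -36/13) → (-132/13, 36/13); (-11/13, -16/13) → (-11/13, 16/13); (-7, -3) → (-7, 3); (-20/13, 30/13) → (-20/13, -30/13); (-18/13, 1/13) → (-18/13, -1/13)
T5 shear: y ← y − 2·x: (-132/13, 36/13) → (-132/13, 300/13); (-11/13, 16/13) → (-11/13, 38/13); (-7, 3) → (-7, 17); (-20/13, -30/13) → (-20/13, 10/13); (-18/13, -1/13) → (-18/13, 35/13)

image vertices: (-132/13, 300/13), (-11/13, 38/13), (-7, 17), (-20/13, 10/13), (-18/13, 35/13)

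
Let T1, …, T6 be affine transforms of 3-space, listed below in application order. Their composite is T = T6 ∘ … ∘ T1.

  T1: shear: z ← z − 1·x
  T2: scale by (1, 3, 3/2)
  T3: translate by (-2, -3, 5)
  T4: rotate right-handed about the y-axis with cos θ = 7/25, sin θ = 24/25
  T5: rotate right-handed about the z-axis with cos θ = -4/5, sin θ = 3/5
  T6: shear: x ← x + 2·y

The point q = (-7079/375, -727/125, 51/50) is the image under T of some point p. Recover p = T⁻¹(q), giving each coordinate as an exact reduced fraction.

p = (5/3, 4, 0)

T1 = [1 0 0 0; 0 1 0 0; -1 0 1 0; 0 0 0 1]
T2·T1 = [1 0 0 0; 0 3 0 0; -3/2 0 3/2 0; 0 0 0 1]
T3·…·T1 = [1 0 0 -2; 0 3 0 -3; -3/2 0 3/2 5; 0 0 0 1]
T4·…·T1 = [-29/25 0 36/25 106/25; 0 3 0 -3; -69/50 0 21/50 83/25; 0 0 0 1]
T5·…·T1 = [116/125 -9/5 -144/125 -199/125; -87/125 -12/5 108/125 618/125; -69/50 0 21/50 83/25; 0 0 0 1]
T6·…·T1 = [-58/125 -33/5 72/125 1037/125; -87/125 -12/5 108/125 618/125; -69/50 0 21/50 83/25; 0 0 0 1]
det M = 9/2; M⁻¹ = [-28/125 77/125 -24/25 2; -1/5 2/15 0 1; -92/125 253/125 -58/75 -4/3; 0 0 0 1]
M⁻¹ · (-7079/375, -727/125, 51/50)ᵀ = (5/3, 4, 0)ᵀ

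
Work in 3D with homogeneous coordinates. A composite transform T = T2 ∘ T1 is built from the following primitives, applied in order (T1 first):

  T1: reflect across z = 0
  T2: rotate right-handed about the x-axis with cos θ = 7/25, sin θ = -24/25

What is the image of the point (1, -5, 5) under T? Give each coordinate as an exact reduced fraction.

T(p) = (1, -31/5, 17/5)

T1 reflect across z = 0: (1, -5, 5) → (1, -5, -5)
T2 rotate right-handed about the x-axis with cos θ = 7/25, sin θ = -24/25: (1, -5, -5) → (1, -31/5, 17/5)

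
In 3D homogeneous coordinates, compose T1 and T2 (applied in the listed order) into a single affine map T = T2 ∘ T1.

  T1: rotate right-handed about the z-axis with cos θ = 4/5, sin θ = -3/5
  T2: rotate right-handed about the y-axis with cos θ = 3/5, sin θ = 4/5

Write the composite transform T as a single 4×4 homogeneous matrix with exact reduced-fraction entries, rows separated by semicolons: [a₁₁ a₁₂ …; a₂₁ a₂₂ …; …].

T1 = [4/5 3/5 0 0; -3/5 4/5 0 0; 0 0 1 0; 0 0 0 1]
T2·T1 = [12/25 9/25 4/5 0; -3/5 4/5 0 0; -16/25 -12/25 3/5 0; 0 0 0 1]

T = [12/25 9/25 4/5 0; -3/5 4/5 0 0; -16/25 -12/25 3/5 0; 0 0 0 1]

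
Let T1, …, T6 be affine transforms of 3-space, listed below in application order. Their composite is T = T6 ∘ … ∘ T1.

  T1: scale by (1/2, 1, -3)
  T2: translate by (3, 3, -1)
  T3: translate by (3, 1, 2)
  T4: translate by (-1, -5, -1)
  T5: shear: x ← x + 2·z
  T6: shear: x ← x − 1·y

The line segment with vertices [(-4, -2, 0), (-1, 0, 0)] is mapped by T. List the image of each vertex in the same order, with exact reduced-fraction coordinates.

image vertices: (6, -3, 0), (11/2, -1, 0)

T1 scale by (1/2, 1, -3): (-4, -2, 0) → (-2, -2, 0); (-1, 0, 0) → (-1/2, 0, 0)
T2 translate by (3, 3, -1): (-2, -2, 0) → (1, 1, -1); (-1/2, 0, 0) → (5/2, 3, -1)
T3 translate by (3, 1, 2): (1, 1, -1) → (4, 2, 1); (5/2, 3, -1) → (11/2, 4, 1)
T4 translate by (-1, -5, -1): (4, 2, 1) → (3, -3, 0); (11/2, 4, 1) → (9/2, -1, 0)
T5 shear: x ← x + 2·z: (3, -3, 0) → (3, -3, 0); (9/2, -1, 0) → (9/2, -1, 0)
T6 shear: x ← x − 1·y: (3, -3, 0) → (6, -3, 0); (9/2, -1, 0) → (11/2, -1, 0)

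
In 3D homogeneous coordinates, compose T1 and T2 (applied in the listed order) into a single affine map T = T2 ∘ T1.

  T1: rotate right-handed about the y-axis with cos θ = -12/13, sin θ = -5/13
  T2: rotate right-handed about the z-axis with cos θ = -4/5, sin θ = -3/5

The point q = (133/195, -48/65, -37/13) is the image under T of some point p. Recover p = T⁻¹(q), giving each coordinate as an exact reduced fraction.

p = (-1, 1, 8/3)

T1 = [-12/13 0 -5/13 0; 0 1 0 0; 5/13 0 -12/13 0; 0 0 0 1]
T2·T1 = [48/65 3/5 4/13 0; 36/65 -4/5 3/13 0; 5/13 0 -12/13 0; 0 0 0 1]
det M = 1; M⁻¹ = [48/65 36/65 5/13 0; 3/5 -4/5 0 0; 4/13 3/13 -12/13 0; 0 0 0 1]
M⁻¹ · (133/195, -48/65, -37/13)ᵀ = (-1, 1, 8/3)ᵀ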